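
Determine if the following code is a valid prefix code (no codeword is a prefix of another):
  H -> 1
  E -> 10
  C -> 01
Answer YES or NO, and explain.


Checking each pair (does one codeword prefix another?):
  H='1' vs E='10': prefix -- VIOLATION

NO -- this is NOT a valid prefix code. H (1) is a prefix of E (10).


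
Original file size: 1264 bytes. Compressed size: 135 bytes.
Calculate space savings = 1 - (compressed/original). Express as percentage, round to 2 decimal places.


ratio = compressed/original = 135/1264 = 0.106804
savings = 1 - ratio = 1 - 0.106804 = 0.893196
as a percentage: 0.893196 * 100 = 89.32%

Space savings = 1 - 135/1264 = 89.32%


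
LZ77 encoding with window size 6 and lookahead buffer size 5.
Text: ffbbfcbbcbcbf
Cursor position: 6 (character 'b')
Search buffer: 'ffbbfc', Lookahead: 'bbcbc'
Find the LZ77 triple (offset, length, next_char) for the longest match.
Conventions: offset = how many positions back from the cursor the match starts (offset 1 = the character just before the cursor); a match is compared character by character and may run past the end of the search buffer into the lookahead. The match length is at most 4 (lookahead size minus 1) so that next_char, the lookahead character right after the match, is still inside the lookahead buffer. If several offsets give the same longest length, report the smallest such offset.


Try each offset into the search buffer:
  offset=1 (pos 5, char 'c'): match length 0
  offset=2 (pos 4, char 'f'): match length 0
  offset=3 (pos 3, char 'b'): match length 1
  offset=4 (pos 2, char 'b'): match length 2
  offset=5 (pos 1, char 'f'): match length 0
  offset=6 (pos 0, char 'f'): match length 0
Longest match has length 2 at offset 4.
next_char = character at position 6 + 2 = 8 -> 'c'

Best match: offset=4, length=2 (matching 'bb' starting at position 2)
LZ77 triple: (4, 2, 'c')


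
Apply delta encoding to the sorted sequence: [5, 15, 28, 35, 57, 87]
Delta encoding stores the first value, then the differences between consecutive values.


First value: 5
Deltas:
  15 - 5 = 10
  28 - 15 = 13
  35 - 28 = 7
  57 - 35 = 22
  87 - 57 = 30


Delta encoded: [5, 10, 13, 7, 22, 30]


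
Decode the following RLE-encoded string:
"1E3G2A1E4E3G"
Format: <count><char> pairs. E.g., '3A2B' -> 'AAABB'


Expanding each <count><char> pair:
  1E -> 'E'
  3G -> 'GGG'
  2A -> 'AA'
  1E -> 'E'
  4E -> 'EEEE'
  3G -> 'GGG'

Decoded = EGGGAAEEEEEGGG


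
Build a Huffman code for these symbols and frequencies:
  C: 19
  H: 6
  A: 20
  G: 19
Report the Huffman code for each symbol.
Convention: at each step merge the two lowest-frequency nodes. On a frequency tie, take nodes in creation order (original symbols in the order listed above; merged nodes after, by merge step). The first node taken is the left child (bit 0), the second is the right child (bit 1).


Huffman tree construction:
Step 1: Merge H(6) + C(19) = 25
Step 2: Merge G(19) + A(20) = 39
Step 3: Merge (H+C)(25) + (G+A)(39) = 64
Read each symbol's code off the tree from the root (left child = 0, right child = 1).

Codes:
  C: 01 (length 2)
  H: 00 (length 2)
  A: 11 (length 2)
  G: 10 (length 2)
Average code length: 128/64 = 2.0000 bits/symbol


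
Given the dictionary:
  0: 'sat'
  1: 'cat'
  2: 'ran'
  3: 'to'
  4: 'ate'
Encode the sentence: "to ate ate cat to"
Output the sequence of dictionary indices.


Look up each word in the dictionary:
  'to' -> 3
  'ate' -> 4
  'ate' -> 4
  'cat' -> 1
  'to' -> 3

Encoded: [3, 4, 4, 1, 3]


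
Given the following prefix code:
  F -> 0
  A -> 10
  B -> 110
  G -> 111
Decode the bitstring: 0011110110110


Decoding step by step:
Bits 0 -> F
Bits 0 -> F
Bits 111 -> G
Bits 10 -> A
Bits 110 -> B
Bits 110 -> B


Decoded message: FFGABB


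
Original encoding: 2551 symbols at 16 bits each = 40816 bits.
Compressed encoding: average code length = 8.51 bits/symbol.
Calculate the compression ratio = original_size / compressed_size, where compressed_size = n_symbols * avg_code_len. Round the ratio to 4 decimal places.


original_size = n_symbols * orig_bits = 2551 * 16 = 40816 bits
compressed_size = n_symbols * avg_code_len = 2551 * 8.51 = 21709.01 bits
ratio = original_size / compressed_size = 40816 / 21709.01 = 1.8801

Compression ratio = 1.8801


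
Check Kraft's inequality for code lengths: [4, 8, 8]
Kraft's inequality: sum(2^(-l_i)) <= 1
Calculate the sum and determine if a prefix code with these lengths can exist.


Sum = 2^(-4) + 2^(-8) + 2^(-8)
    = 0.0625 + 0.00390625 + 0.00390625
    = 18/256 = 0.0703125
Since 0.0703125 <= 1, Kraft's inequality IS satisfied.
A prefix code with these lengths CAN exist.

Kraft sum = 0.0703125. Satisfied.


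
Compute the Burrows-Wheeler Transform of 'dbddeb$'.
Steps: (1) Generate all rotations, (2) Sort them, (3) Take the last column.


Rotations (sorted):
  0: $dbddeb -> last char: b
  1: b$dbdde -> last char: e
  2: bddeb$d -> last char: d
  3: dbddeb$ -> last char: $
  4: ddeb$db -> last char: b
  5: deb$dbd -> last char: d
  6: eb$dbdd -> last char: d


BWT = bed$bdd


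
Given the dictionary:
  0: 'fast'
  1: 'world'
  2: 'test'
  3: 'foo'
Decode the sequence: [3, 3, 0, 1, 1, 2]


Look up each index in the dictionary:
  3 -> 'foo'
  3 -> 'foo'
  0 -> 'fast'
  1 -> 'world'
  1 -> 'world'
  2 -> 'test'

Decoded: "foo foo fast world world test"


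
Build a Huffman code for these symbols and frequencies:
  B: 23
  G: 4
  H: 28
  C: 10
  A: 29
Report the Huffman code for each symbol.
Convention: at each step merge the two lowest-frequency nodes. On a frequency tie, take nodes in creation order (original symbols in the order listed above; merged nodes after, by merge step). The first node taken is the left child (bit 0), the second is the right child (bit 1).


Huffman tree construction:
Step 1: Merge G(4) + C(10) = 14
Step 2: Merge (G+C)(14) + B(23) = 37
Step 3: Merge H(28) + A(29) = 57
Step 4: Merge ((G+C)+B)(37) + (H+A)(57) = 94
Read each symbol's code off the tree from the root (left child = 0, right child = 1).

Codes:
  B: 01 (length 2)
  G: 000 (length 3)
  H: 10 (length 2)
  C: 001 (length 3)
  A: 11 (length 2)
Average code length: 202/94 = 2.1489 bits/symbol


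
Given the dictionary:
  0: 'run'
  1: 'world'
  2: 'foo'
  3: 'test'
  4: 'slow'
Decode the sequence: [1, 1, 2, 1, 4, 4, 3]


Look up each index in the dictionary:
  1 -> 'world'
  1 -> 'world'
  2 -> 'foo'
  1 -> 'world'
  4 -> 'slow'
  4 -> 'slow'
  3 -> 'test'

Decoded: "world world foo world slow slow test"


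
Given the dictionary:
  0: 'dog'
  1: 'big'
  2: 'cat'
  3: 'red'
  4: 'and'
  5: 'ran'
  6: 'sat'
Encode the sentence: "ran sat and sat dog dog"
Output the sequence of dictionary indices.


Look up each word in the dictionary:
  'ran' -> 5
  'sat' -> 6
  'and' -> 4
  'sat' -> 6
  'dog' -> 0
  'dog' -> 0

Encoded: [5, 6, 4, 6, 0, 0]


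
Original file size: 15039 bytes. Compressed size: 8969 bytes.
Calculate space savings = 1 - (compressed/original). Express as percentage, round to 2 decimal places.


ratio = compressed/original = 8969/15039 = 0.596383
savings = 1 - ratio = 1 - 0.596383 = 0.403617
as a percentage: 0.403617 * 100 = 40.36%

Space savings = 1 - 8969/15039 = 40.36%


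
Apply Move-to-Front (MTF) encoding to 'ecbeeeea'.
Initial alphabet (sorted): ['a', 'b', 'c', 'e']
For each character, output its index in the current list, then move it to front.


MTF encoding:
'e': index 3 in ['a', 'b', 'c', 'e'] -> ['e', 'a', 'b', 'c']
'c': index 3 in ['e', 'a', 'b', 'c'] -> ['c', 'e', 'a', 'b']
'b': index 3 in ['c', 'e', 'a', 'b'] -> ['b', 'c', 'e', 'a']
'e': index 2 in ['b', 'c', 'e', 'a'] -> ['e', 'b', 'c', 'a']
'e': index 0 in ['e', 'b', 'c', 'a'] -> ['e', 'b', 'c', 'a']
'e': index 0 in ['e', 'b', 'c', 'a'] -> ['e', 'b', 'c', 'a']
'e': index 0 in ['e', 'b', 'c', 'a'] -> ['e', 'b', 'c', 'a']
'a': index 3 in ['e', 'b', 'c', 'a'] -> ['a', 'e', 'b', 'c']


Output: [3, 3, 3, 2, 0, 0, 0, 3]


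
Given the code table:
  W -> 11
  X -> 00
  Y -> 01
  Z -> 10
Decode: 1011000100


Decoding:
10 -> Z
11 -> W
00 -> X
01 -> Y
00 -> X


Result: ZWXYX


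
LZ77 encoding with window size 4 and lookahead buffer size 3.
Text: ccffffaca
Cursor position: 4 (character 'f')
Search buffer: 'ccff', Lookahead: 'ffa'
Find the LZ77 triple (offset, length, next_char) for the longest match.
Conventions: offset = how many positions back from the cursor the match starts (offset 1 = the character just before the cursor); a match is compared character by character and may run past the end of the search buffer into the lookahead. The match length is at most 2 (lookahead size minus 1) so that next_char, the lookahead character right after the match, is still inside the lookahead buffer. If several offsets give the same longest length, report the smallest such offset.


Try each offset into the search buffer:
  offset=1 (pos 3, char 'f'): match length 2
  offset=2 (pos 2, char 'f'): match length 2
  offset=3 (pos 1, char 'c'): match length 0
  offset=4 (pos 0, char 'c'): match length 0
Longest match has length 2, found at offsets 1, 2; take the smallest, offset 1.
next_char = character at position 4 + 2 = 6 -> 'a'

Best match: offset=1, length=2 (matching 'ff' starting at position 3)
LZ77 triple: (1, 2, 'a')


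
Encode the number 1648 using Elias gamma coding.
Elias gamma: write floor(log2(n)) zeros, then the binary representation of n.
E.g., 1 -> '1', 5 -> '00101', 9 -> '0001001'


num_bits = floor(log2(1648)) + 1 = 11
leading_zeros = num_bits - 1 = 10
binary(1648) = 11001110000

Elias gamma(1648) = '0000000000' + '11001110000' = 000000000011001110000 (21 bits)


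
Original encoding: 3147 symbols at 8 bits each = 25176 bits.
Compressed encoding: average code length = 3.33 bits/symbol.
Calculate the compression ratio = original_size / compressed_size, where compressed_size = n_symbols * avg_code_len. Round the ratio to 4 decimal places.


original_size = n_symbols * orig_bits = 3147 * 8 = 25176 bits
compressed_size = n_symbols * avg_code_len = 3147 * 3.33 = 10479.51 bits
ratio = original_size / compressed_size = 25176 / 10479.51 = 2.4024

Compression ratio = 2.4024


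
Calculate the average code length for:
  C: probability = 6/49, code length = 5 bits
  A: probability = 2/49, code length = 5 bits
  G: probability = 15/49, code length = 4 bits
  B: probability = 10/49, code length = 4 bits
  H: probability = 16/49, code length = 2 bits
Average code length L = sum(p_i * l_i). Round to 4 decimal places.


Weighted contributions p_i * l_i:
  C: (6/49) * 5 = 30/49
  A: (2/49) * 5 = 10/49
  G: (15/49) * 4 = 60/49
  B: (10/49) * 4 = 40/49
  H: (16/49) * 2 = 32/49
Sum = (30 + 10 + 60 + 40 + 32)/49 = 172/49

L = 172/49 = 3.5102 bits/symbol


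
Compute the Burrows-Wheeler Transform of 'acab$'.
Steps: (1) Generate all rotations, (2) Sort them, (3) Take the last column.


Rotations (sorted):
  0: $acab -> last char: b
  1: ab$ac -> last char: c
  2: acab$ -> last char: $
  3: b$aca -> last char: a
  4: cab$a -> last char: a


BWT = bc$aa


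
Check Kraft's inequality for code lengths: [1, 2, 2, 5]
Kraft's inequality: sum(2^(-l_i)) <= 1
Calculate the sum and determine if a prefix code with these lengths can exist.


Sum = 2^(-1) + 2^(-2) + 2^(-2) + 2^(-5)
    = 0.5 + 0.25 + 0.25 + 0.03125
    = 33/32 = 1.03125
Since 1.03125 > 1, Kraft's inequality is NOT satisfied.
A prefix code with these lengths CANNOT exist.

Kraft sum = 1.03125. Not satisfied.


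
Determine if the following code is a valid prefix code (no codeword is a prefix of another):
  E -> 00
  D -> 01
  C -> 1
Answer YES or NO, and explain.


Checking each pair (does one codeword prefix another?):
  E='00' vs D='01': no prefix
  E='00' vs C='1': no prefix
  D='01' vs E='00': no prefix
  D='01' vs C='1': no prefix
  C='1' vs E='00': no prefix
  C='1' vs D='01': no prefix
No violation found over all pairs.

YES -- this is a valid prefix code. No codeword is a prefix of any other codeword.


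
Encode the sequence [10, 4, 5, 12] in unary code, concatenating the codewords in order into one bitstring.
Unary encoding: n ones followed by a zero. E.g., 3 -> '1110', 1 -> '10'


Encode each number as n ones followed by a terminating 0:
  10 -> 11111111110 (11 bits)
  4 -> 11110 (5 bits)
  5 -> 111110 (6 bits)
  12 -> 1111111111110 (13 bits)
Total length = 11 + 5 + 6 + 13 = 35 bits.

Unary([10, 4, 5, 12]) = 11111111110111101111101111111111110 (35 bits)


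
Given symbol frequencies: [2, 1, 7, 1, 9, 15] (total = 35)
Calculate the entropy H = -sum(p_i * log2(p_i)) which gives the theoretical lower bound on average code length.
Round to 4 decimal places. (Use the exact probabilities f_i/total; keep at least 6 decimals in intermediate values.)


Per-symbol terms -p_i * log2(p_i) with p_i = f_i/35:
  p = 2/35 = 0.057143: log2(p) = -4.129283, -p*log2(p) = 0.235959
  p = 1/35 = 0.028571: log2(p) = -5.129283, -p*log2(p) = 0.146551
  p = 7/35 = 0.200000: log2(p) = -2.321928, -p*log2(p) = 0.464386
  p = 1/35 = 0.028571: log2(p) = -5.129283, -p*log2(p) = 0.146551
  p = 9/35 = 0.257143: log2(p) = -1.959358, -p*log2(p) = 0.503835
  p = 15/35 = 0.428571: log2(p) = -1.222392, -p*log2(p) = 0.523882
H = 0.235959 + 0.146551 + 0.464386 + 0.146551 + 0.503835 + 0.523882 = 2.021164

H = 2.0212 bits/symbol


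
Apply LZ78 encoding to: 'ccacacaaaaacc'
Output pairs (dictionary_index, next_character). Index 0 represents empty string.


LZ78 encoding steps:
Dictionary: {0: ''}
Step 1: w='' (idx 0), next='c' -> output (0, 'c'), add 'c' as idx 1
Step 2: w='c' (idx 1), next='a' -> output (1, 'a'), add 'ca' as idx 2
Step 3: w='ca' (idx 2), next='c' -> output (2, 'c'), add 'cac' as idx 3
Step 4: w='' (idx 0), next='a' -> output (0, 'a'), add 'a' as idx 4
Step 5: w='a' (idx 4), next='a' -> output (4, 'a'), add 'aa' as idx 5
Step 6: w='aa' (idx 5), next='c' -> output (5, 'c'), add 'aac' as idx 6
Step 7: w='c' (idx 1), end of input -> output (1, '')


Encoded: [(0, 'c'), (1, 'a'), (2, 'c'), (0, 'a'), (4, 'a'), (5, 'c'), (1, '')]


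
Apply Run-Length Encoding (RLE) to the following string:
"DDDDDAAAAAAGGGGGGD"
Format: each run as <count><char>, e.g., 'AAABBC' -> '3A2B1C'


Scanning runs left to right:
  i=0: run of 'D' x 5 -> '5D'
  i=5: run of 'A' x 6 -> '6A'
  i=11: run of 'G' x 6 -> '6G'
  i=17: run of 'D' x 1 -> '1D'

RLE = 5D6A6G1D


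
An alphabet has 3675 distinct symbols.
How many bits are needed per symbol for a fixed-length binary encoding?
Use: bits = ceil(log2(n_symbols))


log2(3675) = 11.8435
Bracket: 2^11 = 2048 < 3675 <= 2^12 = 4096
So ceil(log2(3675)) = 12

bits = ceil(log2(3675)) = ceil(11.8435) = 12 bits


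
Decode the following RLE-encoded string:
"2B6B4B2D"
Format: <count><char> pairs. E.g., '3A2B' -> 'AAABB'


Expanding each <count><char> pair:
  2B -> 'BB'
  6B -> 'BBBBBB'
  4B -> 'BBBB'
  2D -> 'DD'

Decoded = BBBBBBBBBBBBDD


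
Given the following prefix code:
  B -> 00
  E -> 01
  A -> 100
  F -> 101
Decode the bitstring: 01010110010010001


Decoding step by step:
Bits 01 -> E
Bits 01 -> E
Bits 01 -> E
Bits 100 -> A
Bits 100 -> A
Bits 100 -> A
Bits 01 -> E


Decoded message: EEEAAAE


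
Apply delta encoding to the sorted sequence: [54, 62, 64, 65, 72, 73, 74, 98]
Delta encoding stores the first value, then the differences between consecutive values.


First value: 54
Deltas:
  62 - 54 = 8
  64 - 62 = 2
  65 - 64 = 1
  72 - 65 = 7
  73 - 72 = 1
  74 - 73 = 1
  98 - 74 = 24


Delta encoded: [54, 8, 2, 1, 7, 1, 1, 24]


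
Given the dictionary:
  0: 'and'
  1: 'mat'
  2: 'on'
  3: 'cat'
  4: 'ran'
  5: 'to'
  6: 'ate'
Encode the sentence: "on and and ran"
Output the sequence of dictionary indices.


Look up each word in the dictionary:
  'on' -> 2
  'and' -> 0
  'and' -> 0
  'ran' -> 4

Encoded: [2, 0, 0, 4]


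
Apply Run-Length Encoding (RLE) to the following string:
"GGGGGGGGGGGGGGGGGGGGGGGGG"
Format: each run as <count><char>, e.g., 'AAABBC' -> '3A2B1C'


Scanning runs left to right:
  i=0: run of 'G' x 25 -> '25G'

RLE = 25G


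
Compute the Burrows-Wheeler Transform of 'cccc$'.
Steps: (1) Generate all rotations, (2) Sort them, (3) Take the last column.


Rotations (sorted):
  0: $cccc -> last char: c
  1: c$ccc -> last char: c
  2: cc$cc -> last char: c
  3: ccc$c -> last char: c
  4: cccc$ -> last char: $


BWT = cccc$


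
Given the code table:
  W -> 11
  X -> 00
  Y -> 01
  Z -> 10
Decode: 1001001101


Decoding:
10 -> Z
01 -> Y
00 -> X
11 -> W
01 -> Y


Result: ZYXWY


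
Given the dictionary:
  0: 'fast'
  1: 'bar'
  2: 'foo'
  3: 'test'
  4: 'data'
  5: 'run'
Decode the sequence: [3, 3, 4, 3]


Look up each index in the dictionary:
  3 -> 'test'
  3 -> 'test'
  4 -> 'data'
  3 -> 'test'

Decoded: "test test data test"


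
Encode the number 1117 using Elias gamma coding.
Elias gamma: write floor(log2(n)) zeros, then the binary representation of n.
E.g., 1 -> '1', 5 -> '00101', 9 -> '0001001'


num_bits = floor(log2(1117)) + 1 = 11
leading_zeros = num_bits - 1 = 10
binary(1117) = 10001011101

Elias gamma(1117) = '0000000000' + '10001011101' = 000000000010001011101 (21 bits)


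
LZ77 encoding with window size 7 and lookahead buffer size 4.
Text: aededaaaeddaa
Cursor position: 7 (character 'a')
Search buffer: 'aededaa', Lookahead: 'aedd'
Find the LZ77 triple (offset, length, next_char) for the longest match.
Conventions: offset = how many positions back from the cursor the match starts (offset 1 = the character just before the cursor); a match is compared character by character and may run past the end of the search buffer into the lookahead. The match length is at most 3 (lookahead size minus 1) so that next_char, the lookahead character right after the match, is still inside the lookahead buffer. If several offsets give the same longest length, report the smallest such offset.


Try each offset into the search buffer:
  offset=1 (pos 6, char 'a'): match length 1
  offset=2 (pos 5, char 'a'): match length 1
  offset=3 (pos 4, char 'd'): match length 0
  offset=4 (pos 3, char 'e'): match length 0
  offset=5 (pos 2, char 'd'): match length 0
  offset=6 (pos 1, char 'e'): match length 0
  offset=7 (pos 0, char 'a'): match length 3
Longest match has length 3 at offset 7.
next_char = character at position 7 + 3 = 10 -> 'd'

Best match: offset=7, length=3 (matching 'aed' starting at position 0)
LZ77 triple: (7, 3, 'd')


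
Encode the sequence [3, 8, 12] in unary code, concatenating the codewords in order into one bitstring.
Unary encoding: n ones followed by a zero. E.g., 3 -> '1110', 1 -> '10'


Encode each number as n ones followed by a terminating 0:
  3 -> 1110 (4 bits)
  8 -> 111111110 (9 bits)
  12 -> 1111111111110 (13 bits)
Total length = 4 + 9 + 13 = 26 bits.

Unary([3, 8, 12]) = 11101111111101111111111110 (26 bits)


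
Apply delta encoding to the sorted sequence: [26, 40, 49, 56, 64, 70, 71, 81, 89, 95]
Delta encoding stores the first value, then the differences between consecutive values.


First value: 26
Deltas:
  40 - 26 = 14
  49 - 40 = 9
  56 - 49 = 7
  64 - 56 = 8
  70 - 64 = 6
  71 - 70 = 1
  81 - 71 = 10
  89 - 81 = 8
  95 - 89 = 6


Delta encoded: [26, 14, 9, 7, 8, 6, 1, 10, 8, 6]


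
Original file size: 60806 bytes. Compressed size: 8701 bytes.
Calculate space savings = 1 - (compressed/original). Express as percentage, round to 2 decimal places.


ratio = compressed/original = 8701/60806 = 0.143094
savings = 1 - ratio = 1 - 0.143094 = 0.856906
as a percentage: 0.856906 * 100 = 85.69%

Space savings = 1 - 8701/60806 = 85.69%


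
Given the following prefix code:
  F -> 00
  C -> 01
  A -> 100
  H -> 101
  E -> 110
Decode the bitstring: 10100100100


Decoding step by step:
Bits 101 -> H
Bits 00 -> F
Bits 100 -> A
Bits 100 -> A


Decoded message: HFAA


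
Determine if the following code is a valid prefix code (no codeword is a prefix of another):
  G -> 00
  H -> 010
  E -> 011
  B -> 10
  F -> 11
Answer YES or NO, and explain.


Checking each pair (does one codeword prefix another?):
  G='00' vs H='010': no prefix
  G='00' vs E='011': no prefix
  G='00' vs B='10': no prefix
  G='00' vs F='11': no prefix
  H='010' vs G='00': no prefix
  H='010' vs E='011': no prefix
  H='010' vs B='10': no prefix
  H='010' vs F='11': no prefix
  E='011' vs G='00': no prefix
  E='011' vs H='010': no prefix
  E='011' vs B='10': no prefix
  E='011' vs F='11': no prefix
  B='10' vs G='00': no prefix
  B='10' vs H='010': no prefix
  B='10' vs E='011': no prefix
  B='10' vs F='11': no prefix
  F='11' vs G='00': no prefix
  F='11' vs H='010': no prefix
  F='11' vs E='011': no prefix
  F='11' vs B='10': no prefix
No violation found over all pairs.

YES -- this is a valid prefix code. No codeword is a prefix of any other codeword.


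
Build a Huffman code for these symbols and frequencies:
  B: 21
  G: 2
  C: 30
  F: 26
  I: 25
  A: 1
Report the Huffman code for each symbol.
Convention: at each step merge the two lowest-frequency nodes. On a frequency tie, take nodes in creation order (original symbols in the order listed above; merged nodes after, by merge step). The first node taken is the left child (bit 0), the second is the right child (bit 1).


Huffman tree construction:
Step 1: Merge A(1) + G(2) = 3
Step 2: Merge (A+G)(3) + B(21) = 24
Step 3: Merge ((A+G)+B)(24) + I(25) = 49
Step 4: Merge F(26) + C(30) = 56
Step 5: Merge (((A+G)+B)+I)(49) + (F+C)(56) = 105
Read each symbol's code off the tree from the root (left child = 0, right child = 1).

Codes:
  B: 001 (length 3)
  G: 0001 (length 4)
  C: 11 (length 2)
  F: 10 (length 2)
  I: 01 (length 2)
  A: 0000 (length 4)
Average code length: 237/105 = 2.2571 bits/symbol


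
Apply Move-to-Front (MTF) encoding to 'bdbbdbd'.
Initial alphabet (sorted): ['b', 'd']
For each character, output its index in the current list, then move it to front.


MTF encoding:
'b': index 0 in ['b', 'd'] -> ['b', 'd']
'd': index 1 in ['b', 'd'] -> ['d', 'b']
'b': index 1 in ['d', 'b'] -> ['b', 'd']
'b': index 0 in ['b', 'd'] -> ['b', 'd']
'd': index 1 in ['b', 'd'] -> ['d', 'b']
'b': index 1 in ['d', 'b'] -> ['b', 'd']
'd': index 1 in ['b', 'd'] -> ['d', 'b']


Output: [0, 1, 1, 0, 1, 1, 1]


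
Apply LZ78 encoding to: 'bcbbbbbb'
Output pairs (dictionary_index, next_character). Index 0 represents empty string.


LZ78 encoding steps:
Dictionary: {0: ''}
Step 1: w='' (idx 0), next='b' -> output (0, 'b'), add 'b' as idx 1
Step 2: w='' (idx 0), next='c' -> output (0, 'c'), add 'c' as idx 2
Step 3: w='b' (idx 1), next='b' -> output (1, 'b'), add 'bb' as idx 3
Step 4: w='bb' (idx 3), next='b' -> output (3, 'b'), add 'bbb' as idx 4
Step 5: w='b' (idx 1), end of input -> output (1, '')


Encoded: [(0, 'b'), (0, 'c'), (1, 'b'), (3, 'b'), (1, '')]


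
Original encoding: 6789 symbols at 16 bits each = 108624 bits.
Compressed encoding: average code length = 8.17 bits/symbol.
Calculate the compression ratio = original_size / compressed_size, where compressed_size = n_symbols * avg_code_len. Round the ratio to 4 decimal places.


original_size = n_symbols * orig_bits = 6789 * 16 = 108624 bits
compressed_size = n_symbols * avg_code_len = 6789 * 8.17 = 55466.13 bits
ratio = original_size / compressed_size = 108624 / 55466.13 = 1.9584

Compression ratio = 1.9584


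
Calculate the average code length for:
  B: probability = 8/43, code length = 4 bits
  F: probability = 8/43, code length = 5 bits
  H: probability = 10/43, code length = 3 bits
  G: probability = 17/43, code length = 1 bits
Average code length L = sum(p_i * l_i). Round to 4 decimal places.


Weighted contributions p_i * l_i:
  B: (8/43) * 4 = 32/43
  F: (8/43) * 5 = 40/43
  H: (10/43) * 3 = 30/43
  G: (17/43) * 1 = 17/43
Sum = (32 + 40 + 30 + 17)/43 = 119/43

L = 119/43 = 2.7674 bits/symbol


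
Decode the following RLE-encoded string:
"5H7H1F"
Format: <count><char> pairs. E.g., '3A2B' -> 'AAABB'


Expanding each <count><char> pair:
  5H -> 'HHHHH'
  7H -> 'HHHHHHH'
  1F -> 'F'

Decoded = HHHHHHHHHHHHF


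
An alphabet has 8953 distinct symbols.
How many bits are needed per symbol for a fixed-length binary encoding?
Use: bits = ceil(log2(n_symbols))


log2(8953) = 13.1282
Bracket: 2^13 = 8192 < 8953 <= 2^14 = 16384
So ceil(log2(8953)) = 14

bits = ceil(log2(8953)) = ceil(13.1282) = 14 bits


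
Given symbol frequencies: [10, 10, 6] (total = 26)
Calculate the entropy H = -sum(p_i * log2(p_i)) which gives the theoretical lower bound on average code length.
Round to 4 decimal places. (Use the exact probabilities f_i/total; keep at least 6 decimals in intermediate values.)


Per-symbol terms -p_i * log2(p_i) with p_i = f_i/26:
  p = 10/26 = 0.384615: log2(p) = -1.378512, -p*log2(p) = 0.530197
  p = 10/26 = 0.384615: log2(p) = -1.378512, -p*log2(p) = 0.530197
  p = 6/26 = 0.230769: log2(p) = -2.115477, -p*log2(p) = 0.488187
H = 0.530197 + 0.530197 + 0.488187 = 1.548581

H = 1.5486 bits/symbol


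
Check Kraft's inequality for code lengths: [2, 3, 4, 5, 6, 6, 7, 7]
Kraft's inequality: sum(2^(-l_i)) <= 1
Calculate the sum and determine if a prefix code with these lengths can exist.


Sum = 2^(-2) + 2^(-3) + 2^(-4) + 2^(-5) + 2^(-6) + 2^(-6) + 2^(-7) + 2^(-7)
    = 0.25 + 0.125 + 0.0625 + 0.03125 + 0.015625 + 0.015625 + 0.0078125 + 0.0078125
    = 66/128 = 0.515625
Since 0.515625 <= 1, Kraft's inequality IS satisfied.
A prefix code with these lengths CAN exist.

Kraft sum = 0.515625. Satisfied.


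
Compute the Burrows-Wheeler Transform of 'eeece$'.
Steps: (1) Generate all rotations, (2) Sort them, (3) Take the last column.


Rotations (sorted):
  0: $eeece -> last char: e
  1: ce$eee -> last char: e
  2: e$eeec -> last char: c
  3: ece$ee -> last char: e
  4: eece$e -> last char: e
  5: eeece$ -> last char: $


BWT = eecee$


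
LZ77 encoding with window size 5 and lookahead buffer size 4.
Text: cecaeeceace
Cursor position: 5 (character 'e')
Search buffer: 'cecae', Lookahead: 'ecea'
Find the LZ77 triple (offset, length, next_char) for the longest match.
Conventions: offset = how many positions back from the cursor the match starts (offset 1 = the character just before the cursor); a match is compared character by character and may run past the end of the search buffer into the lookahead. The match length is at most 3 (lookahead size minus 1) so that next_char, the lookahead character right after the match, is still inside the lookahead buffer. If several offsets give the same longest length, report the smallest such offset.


Try each offset into the search buffer:
  offset=1 (pos 4, char 'e'): match length 1
  offset=2 (pos 3, char 'a'): match length 0
  offset=3 (pos 2, char 'c'): match length 0
  offset=4 (pos 1, char 'e'): match length 2
  offset=5 (pos 0, char 'c'): match length 0
Longest match has length 2 at offset 4.
next_char = character at position 5 + 2 = 7 -> 'e'

Best match: offset=4, length=2 (matching 'ec' starting at position 1)
LZ77 triple: (4, 2, 'e')


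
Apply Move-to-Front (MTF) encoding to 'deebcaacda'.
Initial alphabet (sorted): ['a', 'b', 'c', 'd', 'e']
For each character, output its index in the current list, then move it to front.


MTF encoding:
'd': index 3 in ['a', 'b', 'c', 'd', 'e'] -> ['d', 'a', 'b', 'c', 'e']
'e': index 4 in ['d', 'a', 'b', 'c', 'e'] -> ['e', 'd', 'a', 'b', 'c']
'e': index 0 in ['e', 'd', 'a', 'b', 'c'] -> ['e', 'd', 'a', 'b', 'c']
'b': index 3 in ['e', 'd', 'a', 'b', 'c'] -> ['b', 'e', 'd', 'a', 'c']
'c': index 4 in ['b', 'e', 'd', 'a', 'c'] -> ['c', 'b', 'e', 'd', 'a']
'a': index 4 in ['c', 'b', 'e', 'd', 'a'] -> ['a', 'c', 'b', 'e', 'd']
'a': index 0 in ['a', 'c', 'b', 'e', 'd'] -> ['a', 'c', 'b', 'e', 'd']
'c': index 1 in ['a', 'c', 'b', 'e', 'd'] -> ['c', 'a', 'b', 'e', 'd']
'd': index 4 in ['c', 'a', 'b', 'e', 'd'] -> ['d', 'c', 'a', 'b', 'e']
'a': index 2 in ['d', 'c', 'a', 'b', 'e'] -> ['a', 'd', 'c', 'b', 'e']


Output: [3, 4, 0, 3, 4, 4, 0, 1, 4, 2]


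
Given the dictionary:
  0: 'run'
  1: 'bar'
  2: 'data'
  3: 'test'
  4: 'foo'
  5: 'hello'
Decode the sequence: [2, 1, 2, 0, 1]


Look up each index in the dictionary:
  2 -> 'data'
  1 -> 'bar'
  2 -> 'data'
  0 -> 'run'
  1 -> 'bar'

Decoded: "data bar data run bar"


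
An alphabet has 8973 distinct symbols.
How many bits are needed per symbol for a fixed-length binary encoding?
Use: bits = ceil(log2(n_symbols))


log2(8973) = 13.1314
Bracket: 2^13 = 8192 < 8973 <= 2^14 = 16384
So ceil(log2(8973)) = 14

bits = ceil(log2(8973)) = ceil(13.1314) = 14 bits


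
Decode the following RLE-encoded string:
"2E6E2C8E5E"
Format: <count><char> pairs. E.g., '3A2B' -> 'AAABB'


Expanding each <count><char> pair:
  2E -> 'EE'
  6E -> 'EEEEEE'
  2C -> 'CC'
  8E -> 'EEEEEEEE'
  5E -> 'EEEEE'

Decoded = EEEEEEEECCEEEEEEEEEEEEE


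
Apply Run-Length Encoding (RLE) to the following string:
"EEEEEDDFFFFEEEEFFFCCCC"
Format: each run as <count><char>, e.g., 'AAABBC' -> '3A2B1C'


Scanning runs left to right:
  i=0: run of 'E' x 5 -> '5E'
  i=5: run of 'D' x 2 -> '2D'
  i=7: run of 'F' x 4 -> '4F'
  i=11: run of 'E' x 4 -> '4E'
  i=15: run of 'F' x 3 -> '3F'
  i=18: run of 'C' x 4 -> '4C'

RLE = 5E2D4F4E3F4C


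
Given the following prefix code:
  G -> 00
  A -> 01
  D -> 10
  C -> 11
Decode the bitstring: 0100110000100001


Decoding step by step:
Bits 01 -> A
Bits 00 -> G
Bits 11 -> C
Bits 00 -> G
Bits 00 -> G
Bits 10 -> D
Bits 00 -> G
Bits 01 -> A


Decoded message: AGCGGDGA


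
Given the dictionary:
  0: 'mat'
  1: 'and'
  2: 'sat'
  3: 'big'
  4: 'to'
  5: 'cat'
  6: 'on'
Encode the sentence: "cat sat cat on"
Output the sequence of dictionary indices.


Look up each word in the dictionary:
  'cat' -> 5
  'sat' -> 2
  'cat' -> 5
  'on' -> 6

Encoded: [5, 2, 5, 6]


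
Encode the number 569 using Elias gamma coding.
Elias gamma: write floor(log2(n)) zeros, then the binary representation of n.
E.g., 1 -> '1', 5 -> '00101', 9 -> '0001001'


num_bits = floor(log2(569)) + 1 = 10
leading_zeros = num_bits - 1 = 9
binary(569) = 1000111001

Elias gamma(569) = '000000000' + '1000111001' = 0000000001000111001 (19 bits)


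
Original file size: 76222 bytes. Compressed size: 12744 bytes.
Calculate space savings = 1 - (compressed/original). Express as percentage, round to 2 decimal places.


ratio = compressed/original = 12744/76222 = 0.167196
savings = 1 - ratio = 1 - 0.167196 = 0.832804
as a percentage: 0.832804 * 100 = 83.28%

Space savings = 1 - 12744/76222 = 83.28%


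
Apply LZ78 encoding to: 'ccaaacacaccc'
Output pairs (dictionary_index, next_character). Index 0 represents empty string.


LZ78 encoding steps:
Dictionary: {0: ''}
Step 1: w='' (idx 0), next='c' -> output (0, 'c'), add 'c' as idx 1
Step 2: w='c' (idx 1), next='a' -> output (1, 'a'), add 'ca' as idx 2
Step 3: w='' (idx 0), next='a' -> output (0, 'a'), add 'a' as idx 3
Step 4: w='a' (idx 3), next='c' -> output (3, 'c'), add 'ac' as idx 4
Step 5: w='ac' (idx 4), next='a' -> output (4, 'a'), add 'aca' as idx 5
Step 6: w='c' (idx 1), next='c' -> output (1, 'c'), add 'cc' as idx 6
Step 7: w='c' (idx 1), end of input -> output (1, '')


Encoded: [(0, 'c'), (1, 'a'), (0, 'a'), (3, 'c'), (4, 'a'), (1, 'c'), (1, '')]


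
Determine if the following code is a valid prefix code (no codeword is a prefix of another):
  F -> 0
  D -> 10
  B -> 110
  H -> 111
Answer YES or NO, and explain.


Checking each pair (does one codeword prefix another?):
  F='0' vs D='10': no prefix
  F='0' vs B='110': no prefix
  F='0' vs H='111': no prefix
  D='10' vs F='0': no prefix
  D='10' vs B='110': no prefix
  D='10' vs H='111': no prefix
  B='110' vs F='0': no prefix
  B='110' vs D='10': no prefix
  B='110' vs H='111': no prefix
  H='111' vs F='0': no prefix
  H='111' vs D='10': no prefix
  H='111' vs B='110': no prefix
No violation found over all pairs.

YES -- this is a valid prefix code. No codeword is a prefix of any other codeword.


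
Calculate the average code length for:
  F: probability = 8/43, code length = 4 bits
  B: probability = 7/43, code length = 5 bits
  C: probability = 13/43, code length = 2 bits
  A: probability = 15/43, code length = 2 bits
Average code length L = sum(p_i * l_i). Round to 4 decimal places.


Weighted contributions p_i * l_i:
  F: (8/43) * 4 = 32/43
  B: (7/43) * 5 = 35/43
  C: (13/43) * 2 = 26/43
  A: (15/43) * 2 = 30/43
Sum = (32 + 35 + 26 + 30)/43 = 123/43

L = 123/43 = 2.8605 bits/symbol


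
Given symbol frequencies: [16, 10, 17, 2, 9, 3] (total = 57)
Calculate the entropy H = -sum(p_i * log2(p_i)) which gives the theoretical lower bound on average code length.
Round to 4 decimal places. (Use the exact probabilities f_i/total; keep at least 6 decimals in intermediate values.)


Per-symbol terms -p_i * log2(p_i) with p_i = f_i/57:
  p = 16/57 = 0.280702: log2(p) = -1.832890, -p*log2(p) = 0.514495
  p = 10/57 = 0.175439: log2(p) = -2.510962, -p*log2(p) = 0.440520
  p = 17/57 = 0.298246: log2(p) = -1.745427, -p*log2(p) = 0.520566
  p = 2/57 = 0.035088: log2(p) = -4.832890, -p*log2(p) = 0.169575
  p = 9/57 = 0.157895: log2(p) = -2.662965, -p*log2(p) = 0.420468
  p = 3/57 = 0.052632: log2(p) = -4.247928, -p*log2(p) = 0.223575
H = 0.514495 + 0.440520 + 0.520566 + 0.169575 + 0.420468 + 0.223575 = 2.289199

H = 2.2892 bits/symbol


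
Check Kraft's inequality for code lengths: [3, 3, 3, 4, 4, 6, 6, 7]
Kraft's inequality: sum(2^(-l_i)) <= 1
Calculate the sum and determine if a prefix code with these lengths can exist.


Sum = 2^(-3) + 2^(-3) + 2^(-3) + 2^(-4) + 2^(-4) + 2^(-6) + 2^(-6) + 2^(-7)
    = 0.125 + 0.125 + 0.125 + 0.0625 + 0.0625 + 0.015625 + 0.015625 + 0.0078125
    = 69/128 = 0.5390625
Since 0.5390625 <= 1, Kraft's inequality IS satisfied.
A prefix code with these lengths CAN exist.

Kraft sum = 0.5390625. Satisfied.


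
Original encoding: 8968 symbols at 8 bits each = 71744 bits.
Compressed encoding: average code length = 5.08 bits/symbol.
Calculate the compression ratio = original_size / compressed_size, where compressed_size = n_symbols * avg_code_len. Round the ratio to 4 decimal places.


original_size = n_symbols * orig_bits = 8968 * 8 = 71744 bits
compressed_size = n_symbols * avg_code_len = 8968 * 5.08 = 45557.44 bits
ratio = original_size / compressed_size = 71744 / 45557.44 = 1.5748

Compression ratio = 1.5748


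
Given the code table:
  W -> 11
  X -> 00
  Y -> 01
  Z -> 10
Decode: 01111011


Decoding:
01 -> Y
11 -> W
10 -> Z
11 -> W


Result: YWZW


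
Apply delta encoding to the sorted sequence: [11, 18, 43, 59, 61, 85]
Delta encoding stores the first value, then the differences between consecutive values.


First value: 11
Deltas:
  18 - 11 = 7
  43 - 18 = 25
  59 - 43 = 16
  61 - 59 = 2
  85 - 61 = 24


Delta encoded: [11, 7, 25, 16, 2, 24]


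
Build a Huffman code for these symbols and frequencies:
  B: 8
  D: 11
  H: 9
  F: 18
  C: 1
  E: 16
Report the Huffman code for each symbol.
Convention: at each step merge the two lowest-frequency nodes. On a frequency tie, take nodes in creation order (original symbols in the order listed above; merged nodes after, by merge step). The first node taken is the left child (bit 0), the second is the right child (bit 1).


Huffman tree construction:
Step 1: Merge C(1) + B(8) = 9
Step 2: Merge H(9) + (C+B)(9) = 18
Step 3: Merge D(11) + E(16) = 27
Step 4: Merge F(18) + (H+(C+B))(18) = 36
Step 5: Merge (D+E)(27) + (F+(H+(C+B)))(36) = 63
Read each symbol's code off the tree from the root (left child = 0, right child = 1).

Codes:
  B: 1111 (length 4)
  D: 00 (length 2)
  H: 110 (length 3)
  F: 10 (length 2)
  C: 1110 (length 4)
  E: 01 (length 2)
Average code length: 153/63 = 2.4286 bits/symbol


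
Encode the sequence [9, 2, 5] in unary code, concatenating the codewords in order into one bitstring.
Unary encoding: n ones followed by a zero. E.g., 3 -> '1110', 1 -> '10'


Encode each number as n ones followed by a terminating 0:
  9 -> 1111111110 (10 bits)
  2 -> 110 (3 bits)
  5 -> 111110 (6 bits)
Total length = 10 + 3 + 6 = 19 bits.

Unary([9, 2, 5]) = 1111111110110111110 (19 bits)


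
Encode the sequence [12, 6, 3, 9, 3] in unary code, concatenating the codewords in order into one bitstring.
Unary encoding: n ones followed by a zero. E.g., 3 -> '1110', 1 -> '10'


Encode each number as n ones followed by a terminating 0:
  12 -> 1111111111110 (13 bits)
  6 -> 1111110 (7 bits)
  3 -> 1110 (4 bits)
  9 -> 1111111110 (10 bits)
  3 -> 1110 (4 bits)
Total length = 13 + 7 + 4 + 10 + 4 = 38 bits.

Unary([12, 6, 3, 9, 3]) = 11111111111101111110111011111111101110 (38 bits)


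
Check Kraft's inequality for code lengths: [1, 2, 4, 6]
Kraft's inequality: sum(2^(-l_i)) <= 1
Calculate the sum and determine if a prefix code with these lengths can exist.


Sum = 2^(-1) + 2^(-2) + 2^(-4) + 2^(-6)
    = 0.5 + 0.25 + 0.0625 + 0.015625
    = 53/64 = 0.828125
Since 0.828125 <= 1, Kraft's inequality IS satisfied.
A prefix code with these lengths CAN exist.

Kraft sum = 0.828125. Satisfied.


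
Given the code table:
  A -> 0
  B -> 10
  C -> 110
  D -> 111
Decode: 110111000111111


Decoding:
110 -> C
111 -> D
0 -> A
0 -> A
0 -> A
111 -> D
111 -> D


Result: CDAAADD


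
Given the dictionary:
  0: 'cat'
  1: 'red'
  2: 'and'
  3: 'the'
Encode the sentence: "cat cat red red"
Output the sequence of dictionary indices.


Look up each word in the dictionary:
  'cat' -> 0
  'cat' -> 0
  'red' -> 1
  'red' -> 1

Encoded: [0, 0, 1, 1]


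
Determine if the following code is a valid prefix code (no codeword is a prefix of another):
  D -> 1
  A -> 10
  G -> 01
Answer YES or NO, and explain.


Checking each pair (does one codeword prefix another?):
  D='1' vs A='10': prefix -- VIOLATION

NO -- this is NOT a valid prefix code. D (1) is a prefix of A (10).


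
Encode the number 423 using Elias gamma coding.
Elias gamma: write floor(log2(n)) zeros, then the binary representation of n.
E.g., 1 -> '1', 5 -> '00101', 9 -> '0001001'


num_bits = floor(log2(423)) + 1 = 9
leading_zeros = num_bits - 1 = 8
binary(423) = 110100111

Elias gamma(423) = '00000000' + '110100111' = 00000000110100111 (17 bits)


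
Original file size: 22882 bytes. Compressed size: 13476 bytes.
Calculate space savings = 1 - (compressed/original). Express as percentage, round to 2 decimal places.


ratio = compressed/original = 13476/22882 = 0.588935
savings = 1 - ratio = 1 - 0.588935 = 0.411065
as a percentage: 0.411065 * 100 = 41.11%

Space savings = 1 - 13476/22882 = 41.11%


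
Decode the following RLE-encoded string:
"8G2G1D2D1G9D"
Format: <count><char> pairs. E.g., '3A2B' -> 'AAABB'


Expanding each <count><char> pair:
  8G -> 'GGGGGGGG'
  2G -> 'GG'
  1D -> 'D'
  2D -> 'DD'
  1G -> 'G'
  9D -> 'DDDDDDDDD'

Decoded = GGGGGGGGGGDDDGDDDDDDDDD


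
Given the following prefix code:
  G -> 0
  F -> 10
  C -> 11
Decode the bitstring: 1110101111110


Decoding step by step:
Bits 11 -> C
Bits 10 -> F
Bits 10 -> F
Bits 11 -> C
Bits 11 -> C
Bits 11 -> C
Bits 0 -> G


Decoded message: CFFCCCG


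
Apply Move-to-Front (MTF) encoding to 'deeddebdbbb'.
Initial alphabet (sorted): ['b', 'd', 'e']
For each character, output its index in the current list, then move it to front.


MTF encoding:
'd': index 1 in ['b', 'd', 'e'] -> ['d', 'b', 'e']
'e': index 2 in ['d', 'b', 'e'] -> ['e', 'd', 'b']
'e': index 0 in ['e', 'd', 'b'] -> ['e', 'd', 'b']
'd': index 1 in ['e', 'd', 'b'] -> ['d', 'e', 'b']
'd': index 0 in ['d', 'e', 'b'] -> ['d', 'e', 'b']
'e': index 1 in ['d', 'e', 'b'] -> ['e', 'd', 'b']
'b': index 2 in ['e', 'd', 'b'] -> ['b', 'e', 'd']
'd': index 2 in ['b', 'e', 'd'] -> ['d', 'b', 'e']
'b': index 1 in ['d', 'b', 'e'] -> ['b', 'd', 'e']
'b': index 0 in ['b', 'd', 'e'] -> ['b', 'd', 'e']
'b': index 0 in ['b', 'd', 'e'] -> ['b', 'd', 'e']


Output: [1, 2, 0, 1, 0, 1, 2, 2, 1, 0, 0]


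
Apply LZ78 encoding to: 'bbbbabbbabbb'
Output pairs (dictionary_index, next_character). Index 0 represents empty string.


LZ78 encoding steps:
Dictionary: {0: ''}
Step 1: w='' (idx 0), next='b' -> output (0, 'b'), add 'b' as idx 1
Step 2: w='b' (idx 1), next='b' -> output (1, 'b'), add 'bb' as idx 2
Step 3: w='b' (idx 1), next='a' -> output (1, 'a'), add 'ba' as idx 3
Step 4: w='bb' (idx 2), next='b' -> output (2, 'b'), add 'bbb' as idx 4
Step 5: w='' (idx 0), next='a' -> output (0, 'a'), add 'a' as idx 5
Step 6: w='bbb' (idx 4), end of input -> output (4, '')


Encoded: [(0, 'b'), (1, 'b'), (1, 'a'), (2, 'b'), (0, 'a'), (4, '')]
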